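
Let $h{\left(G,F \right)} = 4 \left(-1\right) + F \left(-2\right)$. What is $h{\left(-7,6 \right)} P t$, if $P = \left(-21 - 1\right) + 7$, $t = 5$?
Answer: $1200$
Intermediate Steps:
$h{\left(G,F \right)} = -4 - 2 F$
$P = -15$ ($P = -22 + 7 = -15$)
$h{\left(-7,6 \right)} P t = \left(-4 - 12\right) \left(-15\right) 5 = \left(-16\right) \left(-15\right) 5 = 240 \cdot 5 = 1200$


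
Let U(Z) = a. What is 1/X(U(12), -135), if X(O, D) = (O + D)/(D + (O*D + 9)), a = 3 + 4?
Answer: 1071/128 ≈ 8.3672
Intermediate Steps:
a = 7
U(Z) = 7
X(O, D) = (D + O)/(9 + D + D*O) (X(O, D) = (D + O)/(D + (D*O + 9)) = (D + O)/(D + (9 + D*O)) = (D + O)/(9 + D + D*O))
1/X(U(12), -135) = 1/((-135 + 7)/(9 - 135 - 135*7)) = 1/(-128/(9 - 135 - 945)) = 1/(-128/(-1071)) = 1/(-1/1071*(-128)) = 1/(128/1071) = 1071/128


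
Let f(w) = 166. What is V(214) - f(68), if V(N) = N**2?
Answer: 45630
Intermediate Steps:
V(214) - f(68) = 214**2 - 1*166 = 45796 - 166 = 45630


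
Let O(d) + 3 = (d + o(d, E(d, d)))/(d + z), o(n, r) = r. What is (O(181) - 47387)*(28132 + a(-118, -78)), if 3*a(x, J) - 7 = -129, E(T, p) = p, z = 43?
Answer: -223642085363/168 ≈ -1.3312e+9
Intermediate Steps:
a(x, J) = -122/3 (a(x, J) = 7/3 + (1/3)*(-129) = 7/3 - 43 = -122/3)
O(d) = -3 + 2*d/(43 + d) (O(d) = -3 + (d + d)/(d + 43) = -3 + (2*d)/(43 + d) = -3 + 2*d/(43 + d))
(O(181) - 47387)*(28132 + a(-118, -78)) = ((-129 - 1*181)/(43 + 181) - 47387)*(28132 - 122/3) = ((-129 - 181)/224 - 47387)*(84274/3) = ((1/224)*(-310) - 47387)*(84274/3) = (-155/112 - 47387)*(84274/3) = -5307499/112*84274/3 = -223642085363/168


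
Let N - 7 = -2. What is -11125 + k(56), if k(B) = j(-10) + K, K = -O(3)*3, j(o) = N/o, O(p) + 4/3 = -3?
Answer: -22225/2 ≈ -11113.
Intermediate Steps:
N = 5 (N = 7 - 2 = 5)
O(p) = -13/3 (O(p) = -4/3 - 3 = -13/3)
j(o) = 5/o
K = 13 (K = -1*(-13/3)*3 = (13/3)*3 = 13)
k(B) = 25/2 (k(B) = 5/(-10) + 13 = 5*(-⅒) + 13 = -½ + 13 = 25/2)
-11125 + k(56) = -11125 + 25/2 = -22225/2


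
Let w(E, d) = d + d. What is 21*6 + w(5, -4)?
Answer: 118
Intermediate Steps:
w(E, d) = 2*d
21*6 + w(5, -4) = 21*6 + 2*(-4) = 126 - 8 = 118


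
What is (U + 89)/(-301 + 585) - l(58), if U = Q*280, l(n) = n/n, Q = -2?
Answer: -755/284 ≈ -2.6585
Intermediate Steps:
l(n) = 1
U = -560 (U = -2*280 = -560)
(U + 89)/(-301 + 585) - l(58) = (-560 + 89)/(-301 + 585) - 1*1 = -471/284 - 1 = -755/284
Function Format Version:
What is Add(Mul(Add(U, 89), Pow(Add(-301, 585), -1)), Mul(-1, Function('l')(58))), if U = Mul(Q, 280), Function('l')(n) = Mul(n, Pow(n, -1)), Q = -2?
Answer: Rational(-755, 284) ≈ -2.6585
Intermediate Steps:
Function('l')(n) = 1
U = -560 (U = Mul(-2, 280) = -560)
Add(Mul(Add(U, 89), Pow(Add(-301, 585), -1)), Mul(-1, Function('l')(58))) = Add(Mul(Add(-560, 89), Pow(Add(-301, 585), -1)), Mul(-1, 1)) = Add(Mul(-471, Pow(284, -1)), -1) = Add(Mul(-471, Rational(1, 284)), -1) = Add(Rational(-471, 284), -1) = Rational(-755, 284)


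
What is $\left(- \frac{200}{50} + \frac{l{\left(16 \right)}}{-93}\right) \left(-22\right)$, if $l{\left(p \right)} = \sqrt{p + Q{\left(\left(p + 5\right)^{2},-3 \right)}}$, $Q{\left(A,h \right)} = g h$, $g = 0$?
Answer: $\frac{8272}{93} \approx 88.946$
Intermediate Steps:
$Q{\left(A,h \right)} = 0$ ($Q{\left(A,h \right)} = 0 h = 0$)
$l{\left(p \right)} = \sqrt{p}$ ($l{\left(p \right)} = \sqrt{p + 0} = \sqrt{p}$)
$\left(- \frac{200}{50} + \frac{l{\left(16 \right)}}{-93}\right) \left(-22\right) = \left(- \frac{200}{50} + \frac{\sqrt{16}}{-93}\right) \left(-22\right) = \left(\left(-200\right) \frac{1}{50} + 4 \left(- \frac{1}{93}\right)\right) \left(-22\right) = \left(-4 - \frac{4}{93}\right) \left(-22\right) = \left(- \frac{376}{93}\right) \left(-22\right) = \frac{8272}{93}$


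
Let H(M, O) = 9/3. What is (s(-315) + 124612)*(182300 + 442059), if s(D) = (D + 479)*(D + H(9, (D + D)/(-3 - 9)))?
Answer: 45855422396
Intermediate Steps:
H(M, O) = 3 (H(M, O) = 9*(⅓) = 3)
s(D) = (3 + D)*(479 + D) (s(D) = (D + 479)*(D + 3) = (479 + D)*(3 + D) = (3 + D)*(479 + D))
(s(-315) + 124612)*(182300 + 442059) = ((1437 + (-315)² + 482*(-315)) + 124612)*(182300 + 442059) = ((1437 + 99225 - 151830) + 124612)*624359 = (-51168 + 124612)*624359 = 73444*624359 = 45855422396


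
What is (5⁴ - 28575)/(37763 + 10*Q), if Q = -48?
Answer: -27950/37283 ≈ -0.74967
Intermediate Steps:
(5⁴ - 28575)/(37763 + 10*Q) = (5⁴ - 28575)/(37763 + 10*(-48)) = (625 - 28575)/(37763 - 480) = -27950/37283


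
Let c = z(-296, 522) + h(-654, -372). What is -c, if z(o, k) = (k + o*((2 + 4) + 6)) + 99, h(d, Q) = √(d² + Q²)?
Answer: 2931 - 30*√629 ≈ 2178.6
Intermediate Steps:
h(d, Q) = √(Q² + d²)
z(o, k) = 99 + k + 12*o (z(o, k) = (k + o*(6 + 6)) + 99 = (k + o*12) + 99 = (k + 12*o) + 99 = 99 + k + 12*o)
c = -2931 + 30*√629 (c = (99 + 522 + 12*(-296)) + √((-372)² + (-654)²) = (99 + 522 - 3552) + √(138384 + 427716) = -2931 + √566100 = -2931 + 30*√629 ≈ -2178.6)
-c = -(-2931 + 30*√629) = 2931 - 30*√629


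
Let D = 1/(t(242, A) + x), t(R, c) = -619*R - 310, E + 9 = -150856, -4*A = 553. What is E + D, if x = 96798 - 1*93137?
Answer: -22093726656/146447 ≈ -1.5087e+5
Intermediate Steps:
x = 3661 (x = 96798 - 93137 = 3661)
A = -553/4 (A = -1/4*553 = -553/4 ≈ -138.25)
E = -150865 (E = -9 - 150856 = -150865)
t(R, c) = -310 - 619*R
D = -1/146447 (D = 1/((-310 - 619*242) + 3661) = 1/((-310 - 149798) + 3661) = 1/(-150108 + 3661) = 1/(-146447) = -1/146447 ≈ -6.8284e-6)
E + D = -150865 - 1/146447 = -22093726656/146447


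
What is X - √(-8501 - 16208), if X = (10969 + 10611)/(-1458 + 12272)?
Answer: 10790/5407 - I*√24709 ≈ 1.9956 - 157.19*I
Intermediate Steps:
X = 10790/5407 (X = 21580/10814 = 21580*(1/10814) = 10790/5407 ≈ 1.9956)
X - √(-8501 - 16208) = 10790/5407 - √(-8501 - 16208) = 10790/5407 - √(-24709) = 10790/5407 - I*√24709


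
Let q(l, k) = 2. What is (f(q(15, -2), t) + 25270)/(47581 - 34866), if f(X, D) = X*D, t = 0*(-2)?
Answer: 5054/2543 ≈ 1.9874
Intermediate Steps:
t = 0
f(X, D) = D*X
(f(q(15, -2), t) + 25270)/(47581 - 34866) = (0*2 + 25270)/(47581 - 34866) = (0 + 25270)/12715 = 25270*(1/12715) = 5054/2543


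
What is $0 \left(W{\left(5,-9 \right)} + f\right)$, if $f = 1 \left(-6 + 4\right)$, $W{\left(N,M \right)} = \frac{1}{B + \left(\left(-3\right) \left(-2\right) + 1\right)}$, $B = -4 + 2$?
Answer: $0$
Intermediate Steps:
$B = -2$
$W{\left(N,M \right)} = \frac{1}{5}$ ($W{\left(N,M \right)} = \frac{1}{-2 + \left(\left(-3\right) \left(-2\right) + 1\right)} = \frac{1}{-2 + \left(6 + 1\right)} = \frac{1}{-2 + 7} = \frac{1}{5}$)
$f = -2$ ($f = 1 \left(-2\right) = -2$)
$0 \left(W{\left(5,-9 \right)} + f\right) = 0 \left(\frac{1}{5} - 2\right) = 0 \left(- \frac{9}{5}\right) = 0$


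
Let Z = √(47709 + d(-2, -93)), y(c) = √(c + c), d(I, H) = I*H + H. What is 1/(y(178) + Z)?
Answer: 1/(√47802 + 2*√89) ≈ 0.0042104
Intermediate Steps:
d(I, H) = H + H*I (d(I, H) = H*I + H = H + H*I)
y(c) = √2*√c (y(c) = √(2*c) = √2*√c)
Z = √47802 (Z = √(47709 - 93*(1 - 2)) = √(47709 - 93*(-1)) = √(47709 + 93) = √47802 ≈ 218.64)
1/(y(178) + Z) = 1/(√2*√178 + √47802) = 1/(2*√89 + √47802) = 1/(√47802 + 2*√89)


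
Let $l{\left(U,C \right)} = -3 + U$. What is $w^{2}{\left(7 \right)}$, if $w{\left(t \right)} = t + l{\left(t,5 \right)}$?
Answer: $121$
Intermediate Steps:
$w{\left(t \right)} = -3 + 2 t$ ($w{\left(t \right)} = t + \left(-3 + t\right) = -3 + 2 t$)
$w^{2}{\left(7 \right)} = \left(-3 + 2 \cdot 7\right)^{2} = \left(-3 + 14\right)^{2} = 11^{2} = 121$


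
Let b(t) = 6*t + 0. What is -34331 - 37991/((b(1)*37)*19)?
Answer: -144846149/4218 ≈ -34340.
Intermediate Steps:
b(t) = 6*t
-34331 - 37991/((b(1)*37)*19) = -34331 - 37991/(((6*1)*37)*19) = -34331 - 37991/((6*37)*19) = -34331 - 37991/(222*19) = -34331 - 37991/4218 = -144846149/4218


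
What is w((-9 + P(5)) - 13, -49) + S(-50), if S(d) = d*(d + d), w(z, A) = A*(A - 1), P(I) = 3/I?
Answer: 7450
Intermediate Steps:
w(z, A) = A*(-1 + A)
S(d) = 2*d² (S(d) = d*(2*d) = 2*d²)
w((-9 + P(5)) - 13, -49) + S(-50) = -49*(-1 - 49) + 2*(-50)² = -49*(-50) + 2*2500 = 2450 + 5000 = 7450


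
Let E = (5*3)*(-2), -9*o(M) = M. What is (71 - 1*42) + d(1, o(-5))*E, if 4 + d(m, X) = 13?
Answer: -241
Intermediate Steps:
o(M) = -M/9
d(m, X) = 9 (d(m, X) = -4 + 13 = 9)
E = -30 (E = 15*(-2) = -30)
(71 - 1*42) + d(1, o(-5))*E = (71 - 1*42) + 9*(-30) = (71 - 42) - 270 = 29 - 270 = -241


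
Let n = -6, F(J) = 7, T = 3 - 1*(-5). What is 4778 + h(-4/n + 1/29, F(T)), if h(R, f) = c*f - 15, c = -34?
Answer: 4525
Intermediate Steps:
T = 8 (T = 3 + 5 = 8)
h(R, f) = -15 - 34*f (h(R, f) = -34*f - 15 = -15 - 34*f)
4778 + h(-4/n + 1/29, F(T)) = 4778 + (-15 - 34*7) = 4778 + (-15 - 238) = 4778 - 253 = 4525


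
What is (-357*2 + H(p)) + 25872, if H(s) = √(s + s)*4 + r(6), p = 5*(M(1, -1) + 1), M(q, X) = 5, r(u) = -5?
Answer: 25153 + 8*√15 ≈ 25184.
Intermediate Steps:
p = 30 (p = 5*(5 + 1) = 5*6 = 30)
H(s) = -5 + 4*√2*√s (H(s) = √(s + s)*4 - 5 = √(2*s)*4 - 5 = (√2*√s)*4 - 5 = 4*√2*√s - 5 = -5 + 4*√2*√s)
(-357*2 + H(p)) + 25872 = (-357*2 + (-5 + 4*√2*√30)) + 25872 = (-714 + (-5 + 8*√15)) + 25872 = (-719 + 8*√15) + 25872 = 25153 + 8*√15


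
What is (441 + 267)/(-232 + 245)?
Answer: 708/13 ≈ 54.462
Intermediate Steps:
(441 + 267)/(-232 + 245) = 708/13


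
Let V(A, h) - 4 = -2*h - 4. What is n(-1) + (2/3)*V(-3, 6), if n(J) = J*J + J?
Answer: -8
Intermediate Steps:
V(A, h) = -2*h (V(A, h) = 4 + (-2*h - 4) = 4 + (-4 - 2*h) = -2*h)
n(J) = J + J**2 (n(J) = J**2 + J = J + J**2)
n(-1) + (2/3)*V(-3, 6) = -(1 - 1) + (2/3)*(-2*6) = -1*0 + (2*(1/3))*(-12) = 0 + (2/3)*(-12) = 0 - 8 = -8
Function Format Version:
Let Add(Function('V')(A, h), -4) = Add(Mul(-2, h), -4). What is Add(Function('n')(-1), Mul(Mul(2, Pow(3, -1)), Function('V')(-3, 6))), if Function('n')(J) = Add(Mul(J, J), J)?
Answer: -8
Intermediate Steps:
Function('V')(A, h) = Mul(-2, h) (Function('V')(A, h) = Add(4, Add(Mul(-2, h), -4)) = Add(4, Add(-4, Mul(-2, h))) = Mul(-2, h))
Function('n')(J) = Add(J, Pow(J, 2)) (Function('n')(J) = Add(Pow(J, 2), J) = Add(J, Pow(J, 2)))
Add(Function('n')(-1), Mul(Mul(2, Pow(3, -1)), Function('V')(-3, 6))) = Add(Mul(-1, Add(1, -1)), Mul(Mul(2, Pow(3, -1)), Mul(-2, 6))) = Add(Mul(-1, 0), Mul(Mul(2, Rational(1, 3)), -12)) = Add(0, Mul(Rational(2, 3), -12)) = Add(0, -8) = -8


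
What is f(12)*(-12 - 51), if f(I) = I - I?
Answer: 0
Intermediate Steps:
f(I) = 0
f(12)*(-12 - 51) = 0*(-12 - 51) = 0*(-63) = 0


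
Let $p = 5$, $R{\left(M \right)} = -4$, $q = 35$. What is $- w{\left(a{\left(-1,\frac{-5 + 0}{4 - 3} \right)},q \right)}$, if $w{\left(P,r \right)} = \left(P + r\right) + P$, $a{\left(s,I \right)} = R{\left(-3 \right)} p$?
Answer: $5$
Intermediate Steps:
$a{\left(s,I \right)} = -20$ ($a{\left(s,I \right)} = \left(-4\right) 5 = -20$)
$w{\left(P,r \right)} = r + 2 P$
$- w{\left(a{\left(-1,\frac{-5 + 0}{4 - 3} \right)},q \right)} = - (35 + 2 \left(-20\right)) = - (35 - 40) = \left(-1\right) \left(-5\right) = 5$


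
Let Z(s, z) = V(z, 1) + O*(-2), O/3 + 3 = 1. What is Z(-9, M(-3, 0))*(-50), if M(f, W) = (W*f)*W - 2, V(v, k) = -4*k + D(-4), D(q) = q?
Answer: -200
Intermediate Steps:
O = -6 (O = -9 + 3*1 = -9 + 3 = -6)
V(v, k) = -4 - 4*k (V(v, k) = -4*k - 4 = -4 - 4*k)
M(f, W) = -2 + f*W² (M(f, W) = f*W² - 2 = -2 + f*W²)
Z(s, z) = 4 (Z(s, z) = (-4 - 4*1) - 6*(-2) = (-4 - 4) + 12 = -8 + 12 = 4)
Z(-9, M(-3, 0))*(-50) = 4*(-50) = -200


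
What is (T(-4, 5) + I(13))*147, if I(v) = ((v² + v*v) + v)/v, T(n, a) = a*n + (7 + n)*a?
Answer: 3234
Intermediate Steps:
T(n, a) = a*n + a*(7 + n)
I(v) = (v + 2*v²)/v (I(v) = ((v² + v²) + v)/v = (2*v² + v)/v = (v + 2*v²)/v)
(T(-4, 5) + I(13))*147 = (5*(7 + 2*(-4)) + (1 + 2*13))*147 = (5*(7 - 8) + (1 + 26))*147 = (5*(-1) + 27)*147 = (-5 + 27)*147 = 22*147 = 3234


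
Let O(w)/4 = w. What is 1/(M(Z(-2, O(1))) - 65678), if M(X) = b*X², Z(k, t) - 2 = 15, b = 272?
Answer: 1/12930 ≈ 7.7339e-5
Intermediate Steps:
O(w) = 4*w
Z(k, t) = 17 (Z(k, t) = 2 + 15 = 17)
M(X) = 272*X²
1/(M(Z(-2, O(1))) - 65678) = 1/(272*17² - 65678) = 1/(272*289 - 65678) = 1/(78608 - 65678) = 1/12930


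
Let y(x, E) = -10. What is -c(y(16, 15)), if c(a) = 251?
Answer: -251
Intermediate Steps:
-c(y(16, 15)) = -1*251 = -251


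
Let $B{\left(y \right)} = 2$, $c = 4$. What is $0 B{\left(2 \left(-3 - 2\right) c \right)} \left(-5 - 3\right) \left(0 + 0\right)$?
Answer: $0$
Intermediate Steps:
$0 B{\left(2 \left(-3 - 2\right) c \right)} \left(-5 - 3\right) \left(0 + 0\right) = 0 \cdot 2 \left(-5 - 3\right) \left(0 + 0\right) = 0 \left(\left(-8\right) 0\right) = 0 \cdot 0 = 0$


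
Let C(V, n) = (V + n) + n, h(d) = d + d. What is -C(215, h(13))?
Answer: -267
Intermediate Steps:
h(d) = 2*d
C(V, n) = V + 2*n
-C(215, h(13)) = -(215 + 2*(2*13)) = -(215 + 2*26) = -(215 + 52) = -1*267 = -267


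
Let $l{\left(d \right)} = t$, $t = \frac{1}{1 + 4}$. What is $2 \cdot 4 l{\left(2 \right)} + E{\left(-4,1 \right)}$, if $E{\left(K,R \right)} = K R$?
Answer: $- \frac{12}{5} \approx -2.4$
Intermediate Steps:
$t = \frac{1}{5} \approx 0.2$
$l{\left(d \right)} = \frac{1}{5}$
$2 \cdot 4 l{\left(2 \right)} + E{\left(-4,1 \right)} = 2 \cdot 4 \cdot \frac{1}{5} - 4 = 8 \cdot \frac{1}{5} - 4 = \frac{8}{5} - 4 = - \frac{12}{5}$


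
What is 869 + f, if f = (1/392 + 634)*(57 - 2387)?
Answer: -289365961/196 ≈ -1.4764e+6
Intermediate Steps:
f = -289536285/196 (f = (1/392 + 634)*(-2330) = (248529/392)*(-2330) = -289536285/196 ≈ -1.4772e+6)
869 + f = 869 - 289536285/196 = -289365961/196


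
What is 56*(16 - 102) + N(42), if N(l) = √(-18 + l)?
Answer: -4816 + 2*√6 ≈ -4811.1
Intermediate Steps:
56*(16 - 102) + N(42) = 56*(16 - 102) + √(-18 + 42) = 56*(-86) + √24 = -4816 + 2*√6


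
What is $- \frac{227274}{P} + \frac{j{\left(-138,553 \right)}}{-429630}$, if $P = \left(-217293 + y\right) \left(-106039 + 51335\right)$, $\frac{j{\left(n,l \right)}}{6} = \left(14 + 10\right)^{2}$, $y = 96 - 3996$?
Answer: $- \frac{1164325945507}{144405109790760} \approx -0.0080629$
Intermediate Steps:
$y = -3900$ ($y = 96 - 3996 = -3900$)
$j{\left(n,l \right)} = 3456$ ($j{\left(n,l \right)} = 6 \left(14 + 10\right)^{2} = 6 \cdot 24^{2} = 6 \cdot 576 = 3456$)
$P = 12100141872$ ($P = \left(-217293 - 3900\right) \left(-106039 + 51335\right) = \left(-221193\right) \left(-54704\right) = 12100141872$)
$- \frac{227274}{P} + \frac{j{\left(-138,553 \right)}}{-429630} = - \frac{227274}{12100141872} + \frac{3456}{-429630} = \left(-227274\right) \frac{1}{12100141872} + 3456 \left(- \frac{1}{429630}\right) = - \frac{37879}{2016690312} - \frac{576}{71605} = - \frac{1164325945507}{144405109790760}$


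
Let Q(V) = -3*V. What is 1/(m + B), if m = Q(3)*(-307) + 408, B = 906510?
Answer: 1/909681 ≈ 1.0993e-6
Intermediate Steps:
m = 3171 (m = -3*3*(-307) + 408 = -9*(-307) + 408 = 2763 + 408 = 3171)
1/(m + B) = 1/(3171 + 906510) = 1/909681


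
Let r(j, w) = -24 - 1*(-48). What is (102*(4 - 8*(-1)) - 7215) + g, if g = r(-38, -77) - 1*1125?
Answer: -7092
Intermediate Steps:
r(j, w) = 24 (r(j, w) = -24 + 48 = 24)
g = -1101 (g = 24 - 1*1125 = 24 - 1125 = -1101)
(102*(4 - 8*(-1)) - 7215) + g = (102*(4 - 8*(-1)) - 7215) - 1101 = (102*(4 + 8) - 7215) - 1101 = (102*12 - 7215) - 1101 = (1224 - 7215) - 1101 = -5991 - 1101 = -7092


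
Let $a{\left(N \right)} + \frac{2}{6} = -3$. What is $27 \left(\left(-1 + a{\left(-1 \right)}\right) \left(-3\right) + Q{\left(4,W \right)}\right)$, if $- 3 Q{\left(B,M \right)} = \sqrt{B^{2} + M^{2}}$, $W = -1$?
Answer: $351 - 9 \sqrt{17} \approx 313.89$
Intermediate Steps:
$a{\left(N \right)} = - \frac{10}{3}$ ($a{\left(N \right)} = - \frac{1}{3} - 3 = - \frac{10}{3}$)
$Q{\left(B,M \right)} = - \frac{\sqrt{B^{2} + M^{2}}}{3}$
$27 \left(\left(-1 + a{\left(-1 \right)}\right) \left(-3\right) + Q{\left(4,W \right)}\right) = 27 \left(\left(-1 - \frac{10}{3}\right) \left(-3\right) - \frac{\sqrt{4^{2} + \left(-1\right)^{2}}}{3}\right) = 27 \left(\left(- \frac{13}{3}\right) \left(-3\right) - \frac{\sqrt{16 + 1}}{3}\right) = 27 \left(13 - \frac{\sqrt{17}}{3}\right) = 351 - 9 \sqrt{17}$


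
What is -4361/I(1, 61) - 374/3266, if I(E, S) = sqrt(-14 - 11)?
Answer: -187/1633 + 4361*I/5 ≈ -0.11451 + 872.2*I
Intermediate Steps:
I(E, S) = 5*I (I(E, S) = sqrt(-25) = 5*I)
-4361/I(1, 61) - 374/3266 = -4361*(-I/5) - 374/3266 = -(-4361)*I/5 - 374*1/3266 = 4361*I/5 - 187/1633 = -187/1633 + 4361*I/5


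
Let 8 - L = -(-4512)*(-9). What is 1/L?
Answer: 1/40616 ≈ 2.4621e-5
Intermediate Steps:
L = 40616 (L = 8 - (-32)*(-141*(-9)) = 8 - (-32)*1269 = 8 - 1*(-40608) = 8 + 40608 = 40616)
1/L = 1/40616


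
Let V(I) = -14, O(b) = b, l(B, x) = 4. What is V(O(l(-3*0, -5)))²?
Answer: 196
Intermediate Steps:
V(O(l(-3*0, -5)))² = (-14)² = 196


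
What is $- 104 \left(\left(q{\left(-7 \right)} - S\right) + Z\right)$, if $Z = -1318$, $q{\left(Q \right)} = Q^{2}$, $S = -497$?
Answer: $80288$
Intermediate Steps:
$- 104 \left(\left(q{\left(-7 \right)} - S\right) + Z\right) = - 104 \left(\left(\left(-7\right)^{2} - -497\right) - 1318\right) = - 104 \left(\left(49 + 497\right) - 1318\right) = - 104 \left(546 - 1318\right) = \left(-104\right) \left(-772\right) = 80288$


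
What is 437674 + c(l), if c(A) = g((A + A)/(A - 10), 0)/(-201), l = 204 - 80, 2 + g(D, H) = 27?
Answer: 87972449/201 ≈ 4.3767e+5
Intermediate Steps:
g(D, H) = 25 (g(D, H) = -2 + 27 = 25)
l = 124
c(A) = -25/201 (c(A) = 25/(-201) = 25*(-1/201) = -25/201)
437674 + c(l) = 437674 - 25/201 = 87972449/201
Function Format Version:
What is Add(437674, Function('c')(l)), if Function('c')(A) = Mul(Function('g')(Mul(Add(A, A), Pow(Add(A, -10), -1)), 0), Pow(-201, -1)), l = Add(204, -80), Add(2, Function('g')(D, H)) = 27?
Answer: Rational(87972449, 201) ≈ 4.3767e+5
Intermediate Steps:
Function('g')(D, H) = 25 (Function('g')(D, H) = Add(-2, 27) = 25)
l = 124
Function('c')(A) = Rational(-25, 201) (Function('c')(A) = Mul(25, Pow(-201, -1)) = Mul(25, Rational(-1, 201)) = Rational(-25, 201))
Add(437674, Function('c')(l)) = Add(437674, Rational(-25, 201)) = Rational(87972449, 201)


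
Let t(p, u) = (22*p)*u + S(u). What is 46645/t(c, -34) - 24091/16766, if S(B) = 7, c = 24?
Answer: -242872613/60173174 ≈ -4.0362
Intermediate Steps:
t(p, u) = 7 + 22*p*u (t(p, u) = (22*p)*u + 7 = 22*p*u + 7 = 7 + 22*p*u)
46645/t(c, -34) - 24091/16766 = 46645/(7 + 22*24*(-34)) - 24091/16766 = 46645/(7 - 17952) - 24091*1/16766 = 46645/(-17945) - 24091/16766 = 46645*(-1/17945) - 24091/16766 = -9329/3589 - 24091/16766 = -242872613/60173174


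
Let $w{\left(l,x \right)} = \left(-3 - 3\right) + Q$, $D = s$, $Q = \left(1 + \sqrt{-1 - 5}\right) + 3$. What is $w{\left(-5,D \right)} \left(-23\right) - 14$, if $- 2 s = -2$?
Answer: $32 - 23 i \sqrt{6} \approx 32.0 - 56.338 i$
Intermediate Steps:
$Q = 4 + i \sqrt{6}$ ($Q = \left(1 + \sqrt{-6}\right) + 3 = \left(1 + i \sqrt{6}\right) + 3 = 4 + i \sqrt{6} \approx 4.0 + 2.4495 i$)
$s = 1$ ($s = \left(- \frac{1}{2}\right) \left(-2\right) = 1$)
$D = 1$
$w{\left(l,x \right)} = -2 + i \sqrt{6}$ ($w{\left(l,x \right)} = \left(-3 - 3\right) + \left(4 + i \sqrt{6}\right) = -6 + \left(4 + i \sqrt{6}\right) = -2 + i \sqrt{6}$)
$w{\left(-5,D \right)} \left(-23\right) - 14 = \left(-2 + i \sqrt{6}\right) \left(-23\right) - 14 = \left(46 - 23 i \sqrt{6}\right) - 14 = 32 - 23 i \sqrt{6}$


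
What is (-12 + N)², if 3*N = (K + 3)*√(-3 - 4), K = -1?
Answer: 1268/9 - 16*I*√7 ≈ 140.89 - 42.332*I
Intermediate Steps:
N = 2*I*√7/3 (N = ((-1 + 3)*√(-3 - 4))/3 = (2*√(-7))/3 = (2*(I*√7))/3 = (2*I*√7)/3 = 2*I*√7/3 ≈ 1.7638*I)
(-12 + N)² = (-12 + 2*I*√7/3)²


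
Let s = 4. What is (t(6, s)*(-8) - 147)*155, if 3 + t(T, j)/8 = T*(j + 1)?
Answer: -290625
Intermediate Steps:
t(T, j) = -24 + 8*T*(1 + j) (t(T, j) = -24 + 8*(T*(j + 1)) = -24 + 8*(T*(1 + j)) = -24 + 8*T*(1 + j))
(t(6, s)*(-8) - 147)*155 = ((-24 + 8*6 + 8*6*4)*(-8) - 147)*155 = ((-24 + 48 + 192)*(-8) - 147)*155 = (216*(-8) - 147)*155 = (-1728 - 147)*155 = -1875*155 = -290625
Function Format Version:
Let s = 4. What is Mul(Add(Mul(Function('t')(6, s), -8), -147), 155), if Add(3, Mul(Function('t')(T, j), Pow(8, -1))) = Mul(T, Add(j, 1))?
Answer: -290625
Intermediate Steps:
Function('t')(T, j) = Add(-24, Mul(8, T, Add(1, j))) (Function('t')(T, j) = Add(-24, Mul(8, Mul(T, Add(j, 1)))) = Add(-24, Mul(8, Mul(T, Add(1, j)))) = Add(-24, Mul(8, T, Add(1, j))))
Mul(Add(Mul(Function('t')(6, s), -8), -147), 155) = Mul(Add(Mul(Add(-24, Mul(8, 6), Mul(8, 6, 4)), -8), -147), 155) = Mul(Add(Mul(Add(-24, 48, 192), -8), -147), 155) = Mul(Add(Mul(216, -8), -147), 155) = Mul(Add(-1728, -147), 155) = Mul(-1875, 155) = -290625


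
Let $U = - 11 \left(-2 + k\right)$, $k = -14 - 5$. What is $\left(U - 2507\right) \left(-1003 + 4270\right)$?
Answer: $-7435692$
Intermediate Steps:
$k = -19$
$U = 231$ ($U = - 11 \left(-2 - 19\right) = \left(-11\right) \left(-21\right) = 231$)
$\left(U - 2507\right) \left(-1003 + 4270\right) = \left(231 - 2507\right) \left(-1003 + 4270\right) = \left(-2276\right) 3267 = -7435692$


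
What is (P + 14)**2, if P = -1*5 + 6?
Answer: 225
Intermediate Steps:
P = 1 (P = -5 + 6 = 1)
(P + 14)**2 = (1 + 14)**2 = 15**2 = 225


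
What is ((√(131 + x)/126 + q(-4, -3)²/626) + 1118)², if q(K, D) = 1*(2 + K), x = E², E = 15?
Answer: 486024713776265/388838961 + 699872*√89/19719 ≈ 1.2503e+6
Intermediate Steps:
x = 225 (x = 15² = 225)
q(K, D) = 2 + K
((√(131 + x)/126 + q(-4, -3)²/626) + 1118)² = ((√(131 + 225)/126 + (2 - 4)²/626) + 1118)² = ((√356*(1/126) + (-2)²*(1/626)) + 1118)² = (((2*√89)*(1/126) + 4*(1/626)) + 1118)² = ((√89/63 + 2/313) + 1118)² = ((2/313 + √89/63) + 1118)² = (349936/313 + √89/63)²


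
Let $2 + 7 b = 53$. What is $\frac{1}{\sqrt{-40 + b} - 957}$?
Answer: $- \frac{6699}{6411172} - \frac{i \sqrt{1603}}{6411172} \approx -0.0010449 - 6.245 \cdot 10^{-6} i$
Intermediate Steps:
$b = \frac{51}{7}$ ($b = - \frac{2}{7} + \frac{1}{7} \cdot 53 = - \frac{2}{7} + \frac{53}{7} = \frac{51}{7} \approx 7.2857$)
$\frac{1}{\sqrt{-40 + b} - 957} = \frac{1}{\sqrt{-40 + \frac{51}{7}} - 957} = \frac{1}{\sqrt{- \frac{229}{7}} - 957} = \frac{1}{\frac{i \sqrt{1603}}{7} - 957} = \frac{1}{-957 + \frac{i \sqrt{1603}}{7}}$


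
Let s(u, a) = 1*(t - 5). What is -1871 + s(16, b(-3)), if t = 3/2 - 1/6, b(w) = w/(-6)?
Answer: -5624/3 ≈ -1874.7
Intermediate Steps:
b(w) = -w/6 (b(w) = w*(-⅙) = -w/6)
t = 4/3 (t = 3*(½) - 1*⅙ = 3/2 - ⅙ = 4/3 ≈ 1.3333)
s(u, a) = -11/3 (s(u, a) = 1*(4/3 - 5) = 1*(-11/3) = -11/3)
-1871 + s(16, b(-3)) = -1871 - 11/3 = -5624/3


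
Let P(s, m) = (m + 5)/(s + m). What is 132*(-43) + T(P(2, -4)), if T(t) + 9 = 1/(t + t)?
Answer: -5686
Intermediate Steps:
P(s, m) = (5 + m)/(m + s)
T(t) = -9 + 1/(2*t) (T(t) = -9 + 1/(t + t) = -9 + 1/(2*t))
132*(-43) + T(P(2, -4)) = 132*(-43) + (-9 + 1/(2*(((5 - 4)/(-4 + 2))))) = -5676 + (-9 + 1/(2*((1/(-2))))) = -5676 + (-9 + 1/(2*((-½*1)))) = -5676 + (-9 + 1/(2*(-½))) = -5676 + (-9 + (½)*(-2)) = -5676 + (-9 - 1) = -5676 - 10 = -5686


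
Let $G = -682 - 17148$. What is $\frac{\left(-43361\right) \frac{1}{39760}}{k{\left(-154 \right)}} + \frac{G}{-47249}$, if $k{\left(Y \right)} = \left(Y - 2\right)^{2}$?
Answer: $\frac{17250247824911}{45718102160640} \approx 0.37732$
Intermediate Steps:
$G = -17830$ ($G = -682 - 17148 = -17830$)
$k{\left(Y \right)} = \left(-2 + Y\right)^{2}$
$\frac{\left(-43361\right) \frac{1}{39760}}{k{\left(-154 \right)}} + \frac{G}{-47249} = \frac{\left(-43361\right) \frac{1}{39760}}{\left(-2 - 154\right)^{2}} - \frac{17830}{-47249} = \frac{\left(-43361\right) \frac{1}{39760}}{\left(-156\right)^{2}} - - \frac{17830}{47249} = - \frac{43361}{39760 \cdot 24336} + \frac{17830}{47249} = \left(- \frac{43361}{39760}\right) \frac{1}{24336} + \frac{17830}{47249} = - \frac{43361}{967599360} + \frac{17830}{47249} = \frac{17250247824911}{45718102160640}$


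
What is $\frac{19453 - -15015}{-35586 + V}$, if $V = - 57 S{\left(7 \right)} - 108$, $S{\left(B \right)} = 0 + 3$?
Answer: $- \frac{34468}{35865} \approx -0.96105$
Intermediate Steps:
$S{\left(B \right)} = 3$
$V = -279$ ($V = \left(-57\right) 3 - 108 = -171 - 108 = -279$)
$\frac{19453 - -15015}{-35586 + V} = \frac{19453 - -15015}{-35586 - 279} = \frac{19453 + \left(-1682 + 16697\right)}{-35865} = \left(19453 + 15015\right) \left(- \frac{1}{35865}\right) = 34468 \left(- \frac{1}{35865}\right) = - \frac{34468}{35865}$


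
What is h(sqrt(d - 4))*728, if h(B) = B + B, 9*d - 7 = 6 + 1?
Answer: 1456*I*sqrt(22)/3 ≈ 2276.4*I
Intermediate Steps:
d = 14/9 (d = 7/9 + (6 + 1)/9 = 7/9 + (1/9)*7 = 7/9 + 7/9 = 14/9 ≈ 1.5556)
h(B) = 2*B
h(sqrt(d - 4))*728 = (2*sqrt(14/9 - 4))*728 = (2*sqrt(-22/9))*728 = (2*(I*sqrt(22)/3))*728 = (2*I*sqrt(22)/3)*728 = 1456*I*sqrt(22)/3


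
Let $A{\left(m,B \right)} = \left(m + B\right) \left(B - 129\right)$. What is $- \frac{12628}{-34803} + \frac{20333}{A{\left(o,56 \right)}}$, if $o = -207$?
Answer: $\frac{846847843}{383633469} \approx 2.2074$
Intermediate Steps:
$A{\left(m,B \right)} = \left(-129 + B\right) \left(B + m\right)$ ($A{\left(m,B \right)} = \left(B + m\right) \left(-129 + B\right) = \left(-129 + B\right) \left(B + m\right)$)
$- \frac{12628}{-34803} + \frac{20333}{A{\left(o,56 \right)}} = - \frac{12628}{-34803} + \frac{20333}{56^{2} - 7224 - -26703 + 56 \left(-207\right)} = \left(-12628\right) \left(- \frac{1}{34803}\right) + \frac{20333}{3136 - 7224 + 26703 - 11592} = \frac{12628}{34803} + \frac{20333}{11023} = \frac{846847843}{383633469}$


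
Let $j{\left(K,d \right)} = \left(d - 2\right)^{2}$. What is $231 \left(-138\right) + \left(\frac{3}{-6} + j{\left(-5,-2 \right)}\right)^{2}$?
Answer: $- \frac{126551}{4} \approx -31638.0$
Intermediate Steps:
$j{\left(K,d \right)} = \left(-2 + d\right)^{2}$
$231 \left(-138\right) + \left(\frac{3}{-6} + j{\left(-5,-2 \right)}\right)^{2} = 231 \left(-138\right) + \left(\frac{3}{-6} + \left(-2 - 2\right)^{2}\right)^{2} = -31878 + \left(3 \left(- \frac{1}{6}\right) + \left(-4\right)^{2}\right)^{2} = -31878 + \left(- \frac{1}{2} + 16\right)^{2} = -31878 + \left(\frac{31}{2}\right)^{2} = -31878 + \frac{961}{4} = - \frac{126551}{4}$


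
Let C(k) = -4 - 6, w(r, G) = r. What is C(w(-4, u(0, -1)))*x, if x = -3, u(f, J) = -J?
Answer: 30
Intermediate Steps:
C(k) = -10
C(w(-4, u(0, -1)))*x = -10*(-3) = 30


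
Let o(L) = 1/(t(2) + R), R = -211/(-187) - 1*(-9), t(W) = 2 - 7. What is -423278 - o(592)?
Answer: -405923789/959 ≈ -4.2328e+5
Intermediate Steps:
t(W) = -5
R = 1894/187 (R = -211*(-1/187) + 9 = 211/187 + 9 = 1894/187 ≈ 10.128)
o(L) = 187/959 (o(L) = 1/(-5 + 1894/187) = 1/(959/187) = 187/959)
-423278 - o(592) = -423278 - 1*187/959 = -423278 - 187/959 = -405923789/959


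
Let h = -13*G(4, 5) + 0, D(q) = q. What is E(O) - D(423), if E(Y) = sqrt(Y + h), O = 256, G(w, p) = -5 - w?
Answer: -423 + sqrt(373) ≈ -403.69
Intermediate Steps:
h = 117 (h = -13*(-5 - 1*4) + 0 = -13*(-5 - 4) + 0 = -13*(-9) + 0 = 117 + 0 = 117)
E(Y) = sqrt(117 + Y) (E(Y) = sqrt(Y + 117) = sqrt(117 + Y))
E(O) - D(423) = sqrt(117 + 256) - 1*423 = sqrt(373) - 423 = -423 + sqrt(373)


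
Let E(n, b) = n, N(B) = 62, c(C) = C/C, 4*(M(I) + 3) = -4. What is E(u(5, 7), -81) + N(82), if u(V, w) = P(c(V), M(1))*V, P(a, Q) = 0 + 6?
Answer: 92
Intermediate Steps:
M(I) = -4 (M(I) = -3 + (¼)*(-4) = -3 - 1 = -4)
c(C) = 1
P(a, Q) = 6
u(V, w) = 6*V
E(u(5, 7), -81) + N(82) = 6*5 + 62 = 30 + 62 = 92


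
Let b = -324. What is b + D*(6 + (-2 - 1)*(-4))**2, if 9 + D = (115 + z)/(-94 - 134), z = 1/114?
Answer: -2457279/722 ≈ -3403.4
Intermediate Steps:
z = 1/114 ≈ 0.0087719
D = -247039/25992 (D = -9 + (115 + 1/114)/(-94 - 134) = -9 + (13111/114)/(-228) = -9 + (13111/114)*(-1/228) = -9 - 13111/25992 = -247039/25992 ≈ -9.5044)
b + D*(6 + (-2 - 1)*(-4))**2 = -324 - 247039*(6 + (-2 - 1)*(-4))**2/25992 = -324 - 247039*(6 - 3*(-4))**2/25992 = -324 - 247039*(6 + 12)**2/25992 = -324 - 247039/25992*18**2 = -324 - 247039/25992*324 = -324 - 2223351/722 = -2457279/722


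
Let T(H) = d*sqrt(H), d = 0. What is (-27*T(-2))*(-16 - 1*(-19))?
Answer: 0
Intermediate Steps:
T(H) = 0 (T(H) = 0*sqrt(H) = 0)
(-27*T(-2))*(-16 - 1*(-19)) = (-27*0)*(-16 - 1*(-19)) = 0*(-16 + 19) = 0*3 = 0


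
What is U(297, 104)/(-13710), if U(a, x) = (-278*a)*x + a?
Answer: 2862189/4570 ≈ 626.30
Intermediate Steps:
U(a, x) = a - 278*a*x (U(a, x) = -278*a*x + a = a - 278*a*x)
U(297, 104)/(-13710) = (297*(1 - 278*104))/(-13710) = (297*(1 - 28912))*(-1/13710) = (297*(-28911))*(-1/13710) = -8586567*(-1/13710) = 2862189/4570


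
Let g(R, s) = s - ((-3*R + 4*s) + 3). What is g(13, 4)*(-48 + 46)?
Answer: -48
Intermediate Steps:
g(R, s) = -3 - 3*s + 3*R (g(R, s) = s - (3 - 3*R + 4*s) = s + (-3 - 4*s + 3*R) = -3 - 3*s + 3*R)
g(13, 4)*(-48 + 46) = (-3 - 3*4 + 3*13)*(-48 + 46) = (-3 - 12 + 39)*(-2) = 24*(-2) = -48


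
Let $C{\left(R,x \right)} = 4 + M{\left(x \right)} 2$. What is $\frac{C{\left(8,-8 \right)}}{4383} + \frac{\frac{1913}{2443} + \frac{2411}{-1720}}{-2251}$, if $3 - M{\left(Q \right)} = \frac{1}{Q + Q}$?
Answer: $\frac{5953499343}{2303172012260} \approx 0.0025849$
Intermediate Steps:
$M{\left(Q \right)} = 3 - \frac{1}{2 Q}$ ($M{\left(Q \right)} = 3 - \frac{1}{Q + Q} = 3 - \frac{1}{2 Q}$)
$C{\left(R,x \right)} = 10 - \frac{1}{x}$ ($C{\left(R,x \right)} = 4 + \left(3 - \frac{1}{2 x}\right) 2 = 4 + \left(6 - \frac{1}{x}\right) = 10 - \frac{1}{x}$)
$\frac{C{\left(8,-8 \right)}}{4383} + \frac{\frac{1913}{2443} + \frac{2411}{-1720}}{-2251} = \frac{10 - \frac{1}{-8}}{4383} + \frac{\frac{1913}{2443} + \frac{2411}{-1720}}{-2251} = \left(10 - - \frac{1}{8}\right) \frac{1}{4383} + \left(1913 \cdot \frac{1}{2443} + 2411 \left(- \frac{1}{1720}\right)\right) \left(- \frac{1}{2251}\right) = \left(10 + \frac{1}{8}\right) \frac{1}{4383} + \left(\frac{1913}{2443} - \frac{2411}{1720}\right) \left(- \frac{1}{2251}\right) = \frac{81}{8} \cdot \frac{1}{4383} - - \frac{2599713}{9458611960} = \frac{9}{3896} + \frac{2599713}{9458611960} = \frac{5953499343}{2303172012260}$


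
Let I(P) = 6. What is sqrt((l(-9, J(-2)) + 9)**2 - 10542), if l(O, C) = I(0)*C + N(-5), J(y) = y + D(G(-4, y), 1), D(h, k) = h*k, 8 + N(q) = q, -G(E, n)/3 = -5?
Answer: I*sqrt(5066) ≈ 71.176*I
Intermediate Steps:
G(E, n) = 15 (G(E, n) = -3*(-5) = 15)
N(q) = -8 + q
J(y) = 15 + y (J(y) = y + 15*1 = y + 15 = 15 + y)
l(O, C) = -13 + 6*C (l(O, C) = 6*C + (-8 - 5) = 6*C - 13 = -13 + 6*C)
sqrt((l(-9, J(-2)) + 9)**2 - 10542) = sqrt(((-13 + 6*(15 - 2)) + 9)**2 - 10542) = sqrt(((-13 + 6*13) + 9)**2 - 10542) = sqrt(((-13 + 78) + 9)**2 - 10542) = sqrt((65 + 9)**2 - 10542) = sqrt(74**2 - 10542) = sqrt(5476 - 10542) = sqrt(-5066) = I*sqrt(5066)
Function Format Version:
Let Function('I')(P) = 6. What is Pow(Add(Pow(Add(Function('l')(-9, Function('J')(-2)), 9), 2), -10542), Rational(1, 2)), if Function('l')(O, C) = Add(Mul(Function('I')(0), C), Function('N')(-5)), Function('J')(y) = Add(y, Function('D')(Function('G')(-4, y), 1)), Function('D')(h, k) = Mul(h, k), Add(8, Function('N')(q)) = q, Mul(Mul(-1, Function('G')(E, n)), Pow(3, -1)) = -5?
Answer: Mul(I, Pow(5066, Rational(1, 2))) ≈ Mul(71.176, I)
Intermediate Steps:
Function('G')(E, n) = 15 (Function('G')(E, n) = Mul(-3, -5) = 15)
Function('N')(q) = Add(-8, q)
Function('J')(y) = Add(15, y) (Function('J')(y) = Add(y, Mul(15, 1)) = Add(y, 15) = Add(15, y))
Function('l')(O, C) = Add(-13, Mul(6, C)) (Function('l')(O, C) = Add(Mul(6, C), Add(-8, -5)) = Add(Mul(6, C), -13) = Add(-13, Mul(6, C)))
Pow(Add(Pow(Add(Function('l')(-9, Function('J')(-2)), 9), 2), -10542), Rational(1, 2)) = Pow(Add(Pow(Add(Add(-13, Mul(6, Add(15, -2))), 9), 2), -10542), Rational(1, 2)) = Pow(Add(Pow(Add(Add(-13, Mul(6, 13)), 9), 2), -10542), Rational(1, 2)) = Pow(Add(Pow(Add(Add(-13, 78), 9), 2), -10542), Rational(1, 2)) = Pow(Add(Pow(Add(65, 9), 2), -10542), Rational(1, 2)) = Pow(Add(Pow(74, 2), -10542), Rational(1, 2)) = Pow(Add(5476, -10542), Rational(1, 2)) = Pow(-5066, Rational(1, 2)) = Mul(I, Pow(5066, Rational(1, 2)))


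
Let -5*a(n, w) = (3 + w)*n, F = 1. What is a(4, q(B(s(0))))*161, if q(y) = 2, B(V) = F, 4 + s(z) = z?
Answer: -644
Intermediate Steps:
s(z) = -4 + z
B(V) = 1
a(n, w) = -n*(3 + w)/5 (a(n, w) = -(3 + w)*n/5 = -n*(3 + w)/5)
a(4, q(B(s(0))))*161 = -⅕*4*(3 + 2)*161 = -⅕*4*5*161 = -4*161 = -644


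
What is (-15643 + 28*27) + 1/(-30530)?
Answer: -454500111/30530 ≈ -14887.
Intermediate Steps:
(-15643 + 28*27) + 1/(-30530) = (-15643 + 756) - 1/30530 = -14887 - 1/30530 = -454500111/30530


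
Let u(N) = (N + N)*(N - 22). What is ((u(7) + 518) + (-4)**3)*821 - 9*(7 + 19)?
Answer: 200090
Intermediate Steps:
u(N) = 2*N*(-22 + N) (u(N) = (2*N)*(-22 + N) = 2*N*(-22 + N))
((u(7) + 518) + (-4)**3)*821 - 9*(7 + 19) = ((2*7*(-22 + 7) + 518) + (-4)**3)*821 - 9*(7 + 19) = ((2*7*(-15) + 518) - 64)*821 - 9*26 = ((-210 + 518) - 64)*821 - 234 = (308 - 64)*821 - 234 = 244*821 - 234 = 200324 - 234 = 200090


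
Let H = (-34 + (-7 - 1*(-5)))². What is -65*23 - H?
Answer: -2791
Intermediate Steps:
H = 1296 (H = (-34 + (-7 + 5))² = (-34 - 2)² = (-36)² = 1296)
-65*23 - H = -65*23 - 1*1296 = -1495 - 1296 = -2791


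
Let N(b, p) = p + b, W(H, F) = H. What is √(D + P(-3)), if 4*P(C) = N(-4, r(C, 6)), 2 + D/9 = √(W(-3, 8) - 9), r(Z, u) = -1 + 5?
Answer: 3*√(-2 + 2*I*√3) ≈ 3.0 + 5.1962*I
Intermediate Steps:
r(Z, u) = 4
D = -18 + 18*I*√3 (D = -18 + 9*√(-3 - 9) = -18 + 9*√(-12) = -18 + 9*(2*I*√3) = -18 + 18*I*√3 ≈ -18.0 + 31.177*I)
N(b, p) = b + p
P(C) = 0 (P(C) = (-4 + 4)/4 = (¼)*0 = 0)
√(D + P(-3)) = √((-18 + 18*I*√3) + 0) = √(-18 + 18*I*√3)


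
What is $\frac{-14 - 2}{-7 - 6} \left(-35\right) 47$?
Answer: $- \frac{26320}{13} \approx -2024.6$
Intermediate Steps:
$\frac{-14 - 2}{-7 - 6} \left(-35\right) 47 = - \frac{16}{-13} \left(-35\right) 47 = \left(-16\right) \left(- \frac{1}{13}\right) \left(-35\right) 47 = \frac{16}{13} \left(-35\right) 47 = \left(- \frac{560}{13}\right) 47 = - \frac{26320}{13}$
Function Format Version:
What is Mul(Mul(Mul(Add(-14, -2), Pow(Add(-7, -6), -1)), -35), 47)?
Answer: Rational(-26320, 13) ≈ -2024.6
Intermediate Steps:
Mul(Mul(Mul(Add(-14, -2), Pow(Add(-7, -6), -1)), -35), 47) = Mul(Mul(Mul(-16, Pow(-13, -1)), -35), 47) = Mul(Mul(Mul(-16, Rational(-1, 13)), -35), 47) = Mul(Mul(Rational(16, 13), -35), 47) = Mul(Rational(-560, 13), 47) = Rational(-26320, 13)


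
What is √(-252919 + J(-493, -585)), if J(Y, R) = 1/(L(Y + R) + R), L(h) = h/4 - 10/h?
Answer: I*√23844662236532293/307047 ≈ 502.91*I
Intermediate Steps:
L(h) = -10/h + h/4 (L(h) = h*(¼) - 10/h = h/4 - 10/h = -10/h + h/4)
J(Y, R) = 1/(-10/(R + Y) + Y/4 + 5*R/4) (J(Y, R) = 1/((-10/(Y + R) + (Y + R)/4) + R) = 1/((-10/(R + Y) + (R + Y)/4) + R) = 1/((-10/(R + Y) + (R/4 + Y/4)) + R) = 1/((-10/(R + Y) + R/4 + Y/4) + R) = 1/(-10/(R + Y) + Y/4 + 5*R/4))
√(-252919 + J(-493, -585)) = √(-252919 + 4*(-585 - 493)/(-40 + (-585 - 493)² + 4*(-585)*(-585 - 493))) = √(-252919 + 4*(-1078)/(-40 + (-1078)² + 4*(-585)*(-1078))) = √(-252919 + 4*(-1078)/(-40 + 1162084 + 2522520)) = √(-252919 + 4*(-1078)/3684564) = √(-252919 + 4*(1/3684564)*(-1078)) = √(-252919 - 1078/921141) = √(-232974061657/921141) = I*√23844662236532293/307047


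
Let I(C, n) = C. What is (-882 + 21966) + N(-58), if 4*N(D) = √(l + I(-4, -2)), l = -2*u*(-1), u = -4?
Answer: 21084 + I*√3/2 ≈ 21084.0 + 0.86602*I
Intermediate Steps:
l = -8 (l = -2*(-4)*(-1) = 8*(-1) = -8)
N(D) = I*√3/2 (N(D) = √(-8 - 4)/4 = √(-12)/4 = (2*I*√3)/4 = I*√3/2)
(-882 + 21966) + N(-58) = (-882 + 21966) + I*√3/2 = 21084 + I*√3/2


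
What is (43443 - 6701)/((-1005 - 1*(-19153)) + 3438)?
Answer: 18371/10793 ≈ 1.7021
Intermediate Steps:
(43443 - 6701)/((-1005 - 1*(-19153)) + 3438) = 36742/((-1005 + 19153) + 3438) = 36742/(18148 + 3438) = 36742/21586 = 36742*(1/21586) = 18371/10793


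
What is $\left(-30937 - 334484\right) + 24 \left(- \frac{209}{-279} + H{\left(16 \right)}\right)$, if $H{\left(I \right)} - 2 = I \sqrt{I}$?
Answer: $- \frac{33835169}{93} \approx -3.6382 \cdot 10^{5}$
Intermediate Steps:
$H{\left(I \right)} = 2 + I^{\frac{3}{2}}$ ($H{\left(I \right)} = 2 + I \sqrt{I} = 2 + I^{\frac{3}{2}}$)
$\left(-30937 - 334484\right) + 24 \left(- \frac{209}{-279} + H{\left(16 \right)}\right) = \left(-30937 - 334484\right) + 24 \left(- \frac{209}{-279} + \left(2 + 16^{\frac{3}{2}}\right)\right) = -365421 + 24 \left(\left(-209\right) \left(- \frac{1}{279}\right) + \left(2 + 64\right)\right) = -365421 + 24 \left(\frac{209}{279} + 66\right) = -365421 + 24 \cdot \frac{18623}{279} = -365421 + \frac{148984}{93} = - \frac{33835169}{93}$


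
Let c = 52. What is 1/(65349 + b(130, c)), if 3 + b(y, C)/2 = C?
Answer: 1/65447 ≈ 1.5280e-5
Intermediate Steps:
b(y, C) = -6 + 2*C
1/(65349 + b(130, c)) = 1/(65349 + (-6 + 2*52)) = 1/(65349 + (-6 + 104)) = 1/(65349 + 98) = 1/65447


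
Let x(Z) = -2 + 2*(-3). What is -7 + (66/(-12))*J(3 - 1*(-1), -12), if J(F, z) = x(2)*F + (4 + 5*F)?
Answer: 37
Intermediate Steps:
x(Z) = -8 (x(Z) = -2 - 6 = -8)
J(F, z) = 4 - 3*F (J(F, z) = -8*F + (4 + 5*F) = 4 - 3*F)
-7 + (66/(-12))*J(3 - 1*(-1), -12) = -7 + (66/(-12))*(4 - 3*(3 - 1*(-1))) = -7 + (66*(-1/12))*(4 - 3*(3 + 1)) = -7 - 11*(4 - 3*4)/2 = -7 - 11*(4 - 12)/2 = -7 - 11/2*(-8) = -7 + 44 = 37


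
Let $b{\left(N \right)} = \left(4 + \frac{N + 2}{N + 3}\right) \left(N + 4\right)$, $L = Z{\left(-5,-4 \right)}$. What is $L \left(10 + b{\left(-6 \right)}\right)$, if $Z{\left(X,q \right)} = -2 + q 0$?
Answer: $\frac{4}{3} \approx 1.3333$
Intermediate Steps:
$Z{\left(X,q \right)} = -2$ ($Z{\left(X,q \right)} = -2 + 0 = -2$)
$L = -2$
$b{\left(N \right)} = \left(4 + N\right) \left(4 + \frac{2 + N}{3 + N}\right)$ ($b{\left(N \right)} = \left(4 + \frac{2 + N}{3 + N}\right) \left(4 + N\right) = \left(4 + N\right) \left(4 + \frac{2 + N}{3 + N}\right)$)
$L \left(10 + b{\left(-6 \right)}\right) = - 2 \left(10 + \frac{56 + 5 \left(-6\right)^{2} + 34 \left(-6\right)}{3 - 6}\right) = - 2 \left(10 + \frac{56 + 5 \cdot 36 - 204}{-3}\right) = - 2 \left(10 - \frac{56 + 180 - 204}{3}\right) = - 2 \left(10 - \frac{32}{3}\right) = \left(-2\right) \left(- \frac{2}{3}\right) = \frac{4}{3}$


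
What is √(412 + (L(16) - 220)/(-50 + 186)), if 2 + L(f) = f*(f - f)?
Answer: √474385/34 ≈ 20.258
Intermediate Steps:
L(f) = -2 (L(f) = -2 + f*(f - f) = -2 + f*0 = -2 + 0 = -2)
√(412 + (L(16) - 220)/(-50 + 186)) = √(412 + (-2 - 220)/(-50 + 186)) = √(412 - 222/136) = √(412 - 222*1/136) = √(412 - 111/68) = √(27905/68) = √474385/34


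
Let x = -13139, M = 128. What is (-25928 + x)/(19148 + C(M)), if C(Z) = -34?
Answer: -39067/19114 ≈ -2.0439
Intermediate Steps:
(-25928 + x)/(19148 + C(M)) = (-25928 - 13139)/(19148 - 34) = -39067/19114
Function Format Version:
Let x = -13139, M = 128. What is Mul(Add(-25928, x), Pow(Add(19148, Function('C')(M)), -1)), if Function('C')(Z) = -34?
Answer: Rational(-39067, 19114) ≈ -2.0439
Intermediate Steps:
Mul(Add(-25928, x), Pow(Add(19148, Function('C')(M)), -1)) = Mul(Add(-25928, -13139), Pow(Add(19148, -34), -1)) = Mul(-39067, Pow(19114, -1)) = Mul(-39067, Rational(1, 19114)) = Rational(-39067, 19114)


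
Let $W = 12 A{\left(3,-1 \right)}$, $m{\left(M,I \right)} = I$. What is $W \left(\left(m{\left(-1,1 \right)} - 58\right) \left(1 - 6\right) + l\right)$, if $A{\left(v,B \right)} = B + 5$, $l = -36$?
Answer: $11952$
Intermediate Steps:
$A{\left(v,B \right)} = 5 + B$
$W = 48$ ($W = 12 \left(5 - 1\right) = 12 \cdot 4 = 48$)
$W \left(\left(m{\left(-1,1 \right)} - 58\right) \left(1 - 6\right) + l\right) = 48 \left(\left(1 - 58\right) \left(1 - 6\right) - 36\right) = 48 \left(\left(-57\right) \left(-5\right) - 36\right) = 48 \left(285 - 36\right) = 48 \cdot 249 = 11952$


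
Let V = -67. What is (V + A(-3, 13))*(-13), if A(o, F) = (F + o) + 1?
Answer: 728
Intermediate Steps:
A(o, F) = 1 + F + o
(V + A(-3, 13))*(-13) = (-67 + (1 + 13 - 3))*(-13) = (-67 + 11)*(-13) = -56*(-13) = 728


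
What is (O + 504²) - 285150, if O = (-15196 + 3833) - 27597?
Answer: -70094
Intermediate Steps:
O = -38960 (O = -11363 - 27597 = -38960)
(O + 504²) - 285150 = (-38960 + 504²) - 285150 = (-38960 + 254016) - 285150 = 215056 - 285150 = -70094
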